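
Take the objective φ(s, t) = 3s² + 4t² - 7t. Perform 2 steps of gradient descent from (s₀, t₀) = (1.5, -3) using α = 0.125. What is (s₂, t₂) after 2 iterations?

(0.09375, 0.875)

∇φ = (6s, 8t - 7)
(s₁, t₁) = (1.5, -3) − 0.125·(9, -31) = (0.375, 0.875)
(s₂, t₂) = (0.375, 0.875) − 0.125·(2.25, 0) = (0.09375, 0.875)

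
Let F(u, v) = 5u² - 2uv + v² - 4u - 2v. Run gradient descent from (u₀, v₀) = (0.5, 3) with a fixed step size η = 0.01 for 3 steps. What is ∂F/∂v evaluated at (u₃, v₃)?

∇F = (10u - 2v - 4, -2u + 2v - 2)
Step 1: at (0.5, 3), ∇F = (-5, 3) → (0.5, 3) − 0.01·(-5, 3) = (0.55, 2.97)
Step 2: at (0.55, 2.97), ∇F = (-4.44, 2.84) → (0.55, 2.97) − 0.01·(-4.44, 2.84) = (0.5944, 2.9416)
Step 3: at (0.5944, 2.9416), ∇F = (-3.9392, 2.6944) → (0.5944, 2.9416) − 0.01·(-3.9392, 2.6944) = (0.633792, 2.914656)
∂F/∂v at (0.633792, 2.914656) = 2.561728

2.561728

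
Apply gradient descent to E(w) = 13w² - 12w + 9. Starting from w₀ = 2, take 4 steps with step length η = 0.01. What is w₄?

E′(w) = 26w - 12
w₁ = 2 − 0.01·40 = 1.6
w₂ = 1.6 − 0.01·29.6 = 1.304
w₃ = 1.304 − 0.01·21.904 = 1.08496
w₄ = 1.08496 − 0.01·16.20896 = 0.9228704

0.9228704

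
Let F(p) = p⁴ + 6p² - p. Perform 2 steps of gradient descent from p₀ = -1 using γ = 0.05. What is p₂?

-0.009325

F′(p) = 4p³ + 12p - 1
p₁ = -1 − 0.05·(-17) = -0.15
p₂ = -0.15 − 0.05·(-2.8135) = -0.009325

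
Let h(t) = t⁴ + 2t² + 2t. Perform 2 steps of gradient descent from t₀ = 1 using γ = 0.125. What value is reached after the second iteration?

h′(t) = 4t³ + 4t + 2
Step 1: h′(1) = 10; t₁ = 1 − 0.125·10 = -0.25
Step 2: h′(-0.25) = 0.9375; t₂ = -0.25 − 0.125·0.9375 = -0.3671875

-0.3671875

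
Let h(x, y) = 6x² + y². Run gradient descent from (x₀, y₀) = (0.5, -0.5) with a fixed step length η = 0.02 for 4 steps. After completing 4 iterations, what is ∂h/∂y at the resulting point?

∇h = (12x, 2y)
(x₁, y₁) = (0.5, -0.5) − 0.02·(6, -1) = (0.38, -0.48)
(x₂, y₂) = (0.38, -0.48) − 0.02·(4.56, -0.96) = (0.2888, -0.4608)
(x₃, y₃) = (0.2888, -0.4608) − 0.02·(3.4656, -0.9216) = (0.219488, -0.442368)
(x₄, y₄) = (0.219488, -0.442368) − 0.02·(2.633856, -0.884736) = (0.16681088, -0.42467328)
∂h/∂y at (0.16681088, -0.42467328) = -0.84934656

-0.84934656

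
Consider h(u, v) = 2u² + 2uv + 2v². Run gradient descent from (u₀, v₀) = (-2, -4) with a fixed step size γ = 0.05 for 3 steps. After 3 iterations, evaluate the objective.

7.415928

∇h = (4u + 2v, 2u + 4v)
Step 1: at (-2, -4), ∇h = (-16, -20) → (-2, -4) − 0.05·(-16, -20) = (-1.2, -3)
Step 2: at (-1.2, -3), ∇h = (-10.8, -14.4) → (-1.2, -3) − 0.05·(-10.8, -14.4) = (-0.66, -2.28)
Step 3: at (-0.66, -2.28), ∇h = (-7.2, -10.44) → (-0.66, -2.28) − 0.05·(-7.2, -10.44) = (-0.3, -1.758)
h(-0.3, -1.758) = 7.415928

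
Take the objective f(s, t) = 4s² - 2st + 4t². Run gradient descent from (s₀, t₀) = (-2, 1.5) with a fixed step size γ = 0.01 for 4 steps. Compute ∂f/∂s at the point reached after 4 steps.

-12.65287344

∇f = (8s - 2t, -2s + 8t)
(s₁, t₁) = (-2, 1.5) − 0.01·(-19, 16) = (-1.81, 1.34)
(s₂, t₂) = (-1.81, 1.34) − 0.01·(-17.16, 14.34) = (-1.6384, 1.1966)
(s₃, t₃) = (-1.6384, 1.1966) − 0.01·(-15.5004, 12.8496) = (-1.483396, 1.068104)
(s₄, t₄) = (-1.483396, 1.068104) − 0.01·(-14.003376, 11.511624) = (-1.34336224, 0.95298776)
∂f/∂s at (-1.34336224, 0.95298776) = -12.65287344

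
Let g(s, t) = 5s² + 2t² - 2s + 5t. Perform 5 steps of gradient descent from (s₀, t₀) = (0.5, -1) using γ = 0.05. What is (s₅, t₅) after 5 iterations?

∇g = (10s - 2, 4t + 5)
(s₁, t₁) = (0.5, -1) − 0.05·(3, 1) = (0.35, -1.05)
(s₂, t₂) = (0.35, -1.05) − 0.05·(1.5, 0.8) = (0.275, -1.09)
(s₃, t₃) = (0.275, -1.09) − 0.05·(0.75, 0.64) = (0.2375, -1.122)
(s₄, t₄) = (0.2375, -1.122) − 0.05·(0.375, 0.512) = (0.21875, -1.1476)
(s₅, t₅) = (0.21875, -1.1476) − 0.05·(0.1875, 0.4096) = (0.209375, -1.16808)

(0.209375, -1.16808)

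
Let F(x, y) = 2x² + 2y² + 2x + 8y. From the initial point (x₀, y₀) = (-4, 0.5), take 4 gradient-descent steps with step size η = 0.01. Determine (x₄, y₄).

∇F = (4x + 2, 4y + 8)
(x₁, y₁) = (-4, 0.5) − 0.01·(-14, 10) = (-3.86, 0.4)
(x₂, y₂) = (-3.86, 0.4) − 0.01·(-13.44, 9.6) = (-3.7256, 0.304)
(x₃, y₃) = (-3.7256, 0.304) − 0.01·(-12.9024, 9.216) = (-3.596576, 0.21184)
(x₄, y₄) = (-3.596576, 0.21184) − 0.01·(-12.386304, 8.84736) = (-3.47271296, 0.1233664)

(-3.47271296, 0.1233664)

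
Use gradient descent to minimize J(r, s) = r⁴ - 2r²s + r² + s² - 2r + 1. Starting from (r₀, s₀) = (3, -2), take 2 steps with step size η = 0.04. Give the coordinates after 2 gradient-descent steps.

(0.59673344, -0.554112)

∇J = (4r³ - 4rs + 2r - 2, -2r² + 2s)
Step 1: at (3, -2), ∇J = (136, -22) → (3, -2) − 0.04·(136, -22) = (-2.44, -1.12)
Step 2: at (-2.44, -1.12), ∇J = (-75.918336, -14.1472) → (-2.44, -1.12) − 0.04·(-75.918336, -14.1472) = (0.59673344, -0.554112)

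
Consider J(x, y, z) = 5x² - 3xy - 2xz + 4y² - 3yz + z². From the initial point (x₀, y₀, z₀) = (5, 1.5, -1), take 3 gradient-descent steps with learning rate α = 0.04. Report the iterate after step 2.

(2.0128, 1.3512, 0.1152)

∇J = (10x - 3y - 2z, -3x + 8y - 3z, -2x - 3y + 2z)
(x₁, y₁, z₁) = (5, 1.5, -1) − 0.04·(47.5, 0, -16.5) = (3.1, 1.5, -0.34)
(x₂, y₂, z₂) = (3.1, 1.5, -0.34) − 0.04·(27.18, 3.72, -11.38) = (2.0128, 1.3512, 0.1152)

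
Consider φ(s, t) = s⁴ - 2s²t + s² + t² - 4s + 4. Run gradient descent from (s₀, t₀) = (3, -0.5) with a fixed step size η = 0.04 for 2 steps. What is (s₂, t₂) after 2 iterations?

(-0.71127296, 0.454368)

∇φ = (4s³ - 4st + 2s - 4, -2s² + 2t)
Step 1: at (3, -0.5), ∇φ = (116, -19) → (3, -0.5) − 0.04·(116, -19) = (-1.64, 0.26)
Step 2: at (-1.64, 0.26), ∇φ = (-23.218176, -4.8592) → (-1.64, 0.26) − 0.04·(-23.218176, -4.8592) = (-0.71127296, 0.454368)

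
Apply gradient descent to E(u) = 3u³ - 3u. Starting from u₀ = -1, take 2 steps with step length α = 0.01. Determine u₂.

E′(u) = 9u² - 3
u₁ = -1 − 0.01·6 = -1.06
u₂ = -1.06 − 0.01·7.1124 = -1.131124

-1.131124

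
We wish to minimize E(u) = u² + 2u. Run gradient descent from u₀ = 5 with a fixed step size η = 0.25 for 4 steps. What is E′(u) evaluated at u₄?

E′(u) = 2u + 2
u₁ = 5 − 0.25·12 = 2
u₂ = 2 − 0.25·6 = 0.5
u₃ = 0.5 − 0.25·3 = -0.25
u₄ = -0.25 − 0.25·1.5 = -0.625
E′(u) at (-0.625) = 0.75

0.75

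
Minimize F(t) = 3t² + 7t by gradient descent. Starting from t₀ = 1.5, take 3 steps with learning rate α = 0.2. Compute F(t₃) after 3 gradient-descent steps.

F′(t) = 6t + 7
t₁ = 1.5 − 0.2·16 = -1.7
t₂ = -1.7 − 0.2·(-3.2) = -1.06
t₃ = -1.06 − 0.2·0.64 = -1.188
F(-1.188) = -4.081968

-4.081968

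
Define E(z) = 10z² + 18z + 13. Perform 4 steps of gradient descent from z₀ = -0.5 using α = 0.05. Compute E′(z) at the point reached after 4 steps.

E′(z) = 20z + 18
Step 1: E′(-0.5) = 8; z₁ = -0.5 − 0.05·8 = -0.9
Step 2: E′(-0.9) = 0; z₂ = -0.9 − 0.05·0 = -0.9
Step 3: E′(-0.9) = 0; z₃ = -0.9 − 0.05·0 = -0.9
Step 4: E′(-0.9) = 0; z₄ = -0.9 − 0.05·0 = -0.9
E′(z) at (-0.9) = 0

0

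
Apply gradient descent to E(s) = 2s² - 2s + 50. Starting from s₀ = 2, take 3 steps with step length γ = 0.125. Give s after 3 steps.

E′(s) = 4s - 2
s₁ = 2 − 0.125·6 = 1.25
s₂ = 1.25 − 0.125·3 = 0.875
s₃ = 0.875 − 0.125·1.5 = 0.6875

0.6875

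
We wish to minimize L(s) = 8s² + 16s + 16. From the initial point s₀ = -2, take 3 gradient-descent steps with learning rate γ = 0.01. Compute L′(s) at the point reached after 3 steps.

L′(s) = 16s + 16
s₁ = -2 − 0.01·(-16) = -1.84
s₂ = -1.84 − 0.01·(-13.44) = -1.7056
s₃ = -1.7056 − 0.01·(-11.2896) = -1.592704
L′(s) at (-1.592704) = -9.483264

-9.483264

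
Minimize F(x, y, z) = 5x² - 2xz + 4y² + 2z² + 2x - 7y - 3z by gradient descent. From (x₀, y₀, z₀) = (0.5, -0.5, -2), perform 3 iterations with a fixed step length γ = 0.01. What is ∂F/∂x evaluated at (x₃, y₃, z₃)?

7.408104

∇F = (10x - 2z + 2, 8y - 7, -2x + 4z - 3)
(x₁, y₁, z₁) = (0.5, -0.5, -2) − 0.01·(11, -11, -12) = (0.39, -0.39, -1.88)
(x₂, y₂, z₂) = (0.39, -0.39, -1.88) − 0.01·(9.66, -10.12, -11.3) = (0.2934, -0.2888, -1.767)
(x₃, y₃, z₃) = (0.2934, -0.2888, -1.767) − 0.01·(8.468, -9.3104, -10.6548) = (0.20872, -0.195696, -1.660452)
∂F/∂x at (0.20872, -0.195696, -1.660452) = 7.408104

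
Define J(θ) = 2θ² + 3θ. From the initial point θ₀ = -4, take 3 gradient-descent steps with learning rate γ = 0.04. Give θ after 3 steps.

-2.676288

J′(θ) = 4θ + 3
θ₁ = -4 − 0.04·(-13) = -3.48
θ₂ = -3.48 − 0.04·(-10.92) = -3.0432
θ₃ = -3.0432 − 0.04·(-9.1728) = -2.676288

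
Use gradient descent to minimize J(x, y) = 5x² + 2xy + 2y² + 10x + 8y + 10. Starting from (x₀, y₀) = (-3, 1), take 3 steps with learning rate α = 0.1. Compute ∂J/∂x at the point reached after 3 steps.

∇J = (10x + 2y + 10, 2x + 4y + 8)
Step 1: at (-3, 1), ∇J = (-18, 6) → (-3, 1) − 0.1·(-18, 6) = (-1.2, 0.4)
Step 2: at (-1.2, 0.4), ∇J = (-1.2, 7.2) → (-1.2, 0.4) − 0.1·(-1.2, 7.2) = (-1.08, -0.32)
Step 3: at (-1.08, -0.32), ∇J = (-1.44, 4.56) → (-1.08, -0.32) − 0.1·(-1.44, 4.56) = (-0.936, -0.776)
∂J/∂x at (-0.936, -0.776) = -0.912

-0.912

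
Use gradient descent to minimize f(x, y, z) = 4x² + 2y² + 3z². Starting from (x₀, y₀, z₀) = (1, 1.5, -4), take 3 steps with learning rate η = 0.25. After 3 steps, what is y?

∇f = (8x, 4y, 6z)
Step 1: at (1, 1.5, -4), ∇f = (8, 6, -24) → (1, 1.5, -4) − 0.25·(8, 6, -24) = (-1, 0, 2)
Step 2: at (-1, 0, 2), ∇f = (-8, 0, 12) → (-1, 0, 2) − 0.25·(-8, 0, 12) = (1, 0, -1)
Step 3: at (1, 0, -1), ∇f = (8, 0, -6) → (1, 0, -1) − 0.25·(8, 0, -6) = (-1, 0, 0.5)
y = 0

0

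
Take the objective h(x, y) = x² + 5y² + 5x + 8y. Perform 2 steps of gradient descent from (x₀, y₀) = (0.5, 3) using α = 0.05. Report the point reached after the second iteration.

(-0.07, 0.15)

∇h = (2x + 5, 10y + 8)
Step 1: at (0.5, 3), ∇h = (6, 38) → (0.5, 3) − 0.05·(6, 38) = (0.2, 1.1)
Step 2: at (0.2, 1.1), ∇h = (5.4, 19) → (0.2, 1.1) − 0.05·(5.4, 19) = (-0.07, 0.15)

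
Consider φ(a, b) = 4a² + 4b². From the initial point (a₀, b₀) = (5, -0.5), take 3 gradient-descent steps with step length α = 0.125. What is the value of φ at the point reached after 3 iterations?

∇φ = (8a, 8b)
(a₁, b₁) = (5, -0.5) − 0.125·(40, -4) = (0, 0)
(a₂, b₂) = (0, 0) − 0.125·(0, 0) = (0, 0)
(a₃, b₃) = (0, 0) − 0.125·(0, 0) = (0, 0)
φ(0, 0) = 0

0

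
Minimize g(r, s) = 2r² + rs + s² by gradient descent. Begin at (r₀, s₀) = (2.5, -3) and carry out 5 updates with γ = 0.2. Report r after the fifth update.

∇g = (4r + s, r + 2s)
(r₁, s₁) = (2.5, -3) − 0.2·(7, -3.5) = (1.1, -2.3)
(r₂, s₂) = (1.1, -2.3) − 0.2·(2.1, -3.5) = (0.68, -1.6)
(r₃, s₃) = (0.68, -1.6) − 0.2·(1.12, -2.52) = (0.456, -1.096)
(r₄, s₄) = (0.456, -1.096) − 0.2·(0.728, -1.736) = (0.3104, -0.7488)
(r₅, s₅) = (0.3104, -0.7488) − 0.2·(0.4928, -1.1872) = (0.21184, -0.51136)
r = 0.21184

0.21184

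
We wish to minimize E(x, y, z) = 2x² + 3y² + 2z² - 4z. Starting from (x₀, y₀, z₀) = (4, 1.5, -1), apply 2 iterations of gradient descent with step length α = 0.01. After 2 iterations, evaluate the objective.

37.24391788

∇E = (4x, 6y, 4z - 4)
Step 1: at (4, 1.5, -1), ∇E = (16, 9, -8) → (4, 1.5, -1) − 0.01·(16, 9, -8) = (3.84, 1.41, -0.92)
Step 2: at (3.84, 1.41, -0.92), ∇E = (15.36, 8.46, -7.68) → (3.84, 1.41, -0.92) − 0.01·(15.36, 8.46, -7.68) = (3.6864, 1.3254, -0.8432)
E(3.6864, 1.3254, -0.8432) = 37.24391788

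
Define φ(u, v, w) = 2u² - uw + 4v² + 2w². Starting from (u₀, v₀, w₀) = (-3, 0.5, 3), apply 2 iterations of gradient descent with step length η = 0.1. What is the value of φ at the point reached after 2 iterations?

2.8141

∇φ = (4u - w, 8v, -u + 4w)
(u₁, v₁, w₁) = (-3, 0.5, 3) − 0.1·(-15, 4, 15) = (-1.5, 0.1, 1.5)
(u₂, v₂, w₂) = (-1.5, 0.1, 1.5) − 0.1·(-7.5, 0.8, 7.5) = (-0.75, 0.02, 0.75)
φ(-0.75, 0.02, 0.75) = 2.8141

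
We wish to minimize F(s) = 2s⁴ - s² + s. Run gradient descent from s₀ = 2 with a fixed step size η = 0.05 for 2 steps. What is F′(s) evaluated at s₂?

F′(s) = 8s³ - 2s + 1
s₁ = 2 − 0.05·61 = -1.05
s₂ = -1.05 − 0.05·(-6.161) = -0.74195
F′(s) at (-0.74195) = -0.783587271719

-0.783587271719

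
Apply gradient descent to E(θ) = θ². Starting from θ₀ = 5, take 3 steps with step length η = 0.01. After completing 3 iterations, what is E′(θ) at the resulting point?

9.41192

E′(θ) = 2θ
θ₁ = 5 − 0.01·10 = 4.9
θ₂ = 4.9 − 0.01·9.8 = 4.802
θ₃ = 4.802 − 0.01·9.604 = 4.70596
E′(θ) at (4.70596) = 9.41192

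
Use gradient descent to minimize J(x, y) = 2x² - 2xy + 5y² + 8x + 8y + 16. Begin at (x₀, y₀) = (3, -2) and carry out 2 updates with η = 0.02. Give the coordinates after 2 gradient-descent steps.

(2.0928, -1.3712)

∇J = (4x - 2y + 8, -2x + 10y + 8)
(x₁, y₁) = (3, -2) − 0.02·(24, -18) = (2.52, -1.64)
(x₂, y₂) = (2.52, -1.64) − 0.02·(21.36, -13.44) = (2.0928, -1.3712)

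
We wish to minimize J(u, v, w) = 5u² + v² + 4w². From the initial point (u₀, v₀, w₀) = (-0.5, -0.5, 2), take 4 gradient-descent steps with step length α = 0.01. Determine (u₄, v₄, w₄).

∇J = (10u, 2v, 8w)
Step 1: at (-0.5, -0.5, 2), ∇J = (-5, -1, 16) → (-0.5, -0.5, 2) − 0.01·(-5, -1, 16) = (-0.45, -0.49, 1.84)
Step 2: at (-0.45, -0.49, 1.84), ∇J = (-4.5, -0.98, 14.72) → (-0.45, -0.49, 1.84) − 0.01·(-4.5, -0.98, 14.72) = (-0.405, -0.4802, 1.6928)
Step 3: at (-0.405, -0.4802, 1.6928), ∇J = (-4.05, -0.9604, 13.5424) → (-0.405, -0.4802, 1.6928) − 0.01·(-4.05, -0.9604, 13.5424) = (-0.3645, -0.470596, 1.557376)
Step 4: at (-0.3645, -0.470596, 1.557376), ∇J = (-3.645, -0.941192, 12.459008) → (-0.3645, -0.470596, 1.557376) − 0.01·(-3.645, -0.941192, 12.459008) = (-0.32805, -0.46118408, 1.43278592)

(-0.32805, -0.46118408, 1.43278592)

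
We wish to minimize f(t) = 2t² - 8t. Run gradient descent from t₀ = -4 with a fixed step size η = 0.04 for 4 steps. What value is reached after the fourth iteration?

-0.98722816

f′(t) = 4t - 8
t₁ = -4 − 0.04·(-24) = -3.04
t₂ = -3.04 − 0.04·(-20.16) = -2.2336
t₃ = -2.2336 − 0.04·(-16.9344) = -1.556224
t₄ = -1.556224 − 0.04·(-14.224896) = -0.98722816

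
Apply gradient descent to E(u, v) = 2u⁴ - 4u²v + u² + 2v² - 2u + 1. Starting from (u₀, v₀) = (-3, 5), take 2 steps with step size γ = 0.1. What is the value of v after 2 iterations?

∇E = (8u³ - 8uv + 2u - 2, -4u² + 4v)
(u₁, v₁) = (-3, 5) − 0.1·(-104, -16) = (7.4, 6.6)
(u₂, v₂) = (7.4, 6.6) − 0.1·(2863.872, -192.64) = (-278.9872, 25.864)
v = 25.864

25.864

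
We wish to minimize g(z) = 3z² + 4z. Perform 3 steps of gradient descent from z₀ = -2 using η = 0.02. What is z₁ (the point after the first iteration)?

g′(z) = 6z + 4
z₁ = -2 − 0.02·(-8) = -1.84

-1.84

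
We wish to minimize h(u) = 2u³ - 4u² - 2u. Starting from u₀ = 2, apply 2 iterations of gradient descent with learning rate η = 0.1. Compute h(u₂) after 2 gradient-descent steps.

h′(u) = 6u² - 8u - 2
Step 1: h′(2) = 6; u₁ = 2 − 0.1·6 = 1.4
Step 2: h′(1.4) = -1.44; u₂ = 1.4 − 0.1·(-1.44) = 1.544
h(1.544) = -5.262149632

-5.262149632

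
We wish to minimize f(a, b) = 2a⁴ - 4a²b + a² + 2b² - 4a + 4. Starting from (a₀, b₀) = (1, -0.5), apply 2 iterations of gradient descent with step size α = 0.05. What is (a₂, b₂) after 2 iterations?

∇f = (8a³ - 8ab + 2a - 4, -4a² + 4b)
(a₁, b₁) = (1, -0.5) − 0.05·(10, -6) = (0.5, -0.2)
(a₂, b₂) = (0.5, -0.2) − 0.05·(-1.2, -1.8) = (0.56, -0.11)

(0.56, -0.11)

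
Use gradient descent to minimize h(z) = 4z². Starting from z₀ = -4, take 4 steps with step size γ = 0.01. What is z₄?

-2.86557184

h′(z) = 8z
Step 1: h′(-4) = -32; z₁ = -4 − 0.01·(-32) = -3.68
Step 2: h′(-3.68) = -29.44; z₂ = -3.68 − 0.01·(-29.44) = -3.3856
Step 3: h′(-3.3856) = -27.0848; z₃ = -3.3856 − 0.01·(-27.0848) = -3.114752
Step 4: h′(-3.114752) = -24.918016; z₄ = -3.114752 − 0.01·(-24.918016) = -2.86557184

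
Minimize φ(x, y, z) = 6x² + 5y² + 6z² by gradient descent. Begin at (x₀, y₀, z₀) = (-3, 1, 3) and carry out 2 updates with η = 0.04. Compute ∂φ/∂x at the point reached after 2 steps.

∇φ = (12x, 10y, 12z)
(x₁, y₁, z₁) = (-3, 1, 3) − 0.04·(-36, 10, 36) = (-1.56, 0.6, 1.56)
(x₂, y₂, z₂) = (-1.56, 0.6, 1.56) − 0.04·(-18.72, 6, 18.72) = (-0.8112, 0.36, 0.8112)
∂φ/∂x at (-0.8112, 0.36, 0.8112) = -9.7344

-9.7344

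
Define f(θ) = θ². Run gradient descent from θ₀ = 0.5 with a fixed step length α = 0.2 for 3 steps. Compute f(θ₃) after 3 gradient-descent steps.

f′(θ) = 2θ
Step 1: f′(0.5) = 1; θ₁ = 0.5 − 0.2·1 = 0.3
Step 2: f′(0.3) = 0.6; θ₂ = 0.3 − 0.2·0.6 = 0.18
Step 3: f′(0.18) = 0.36; θ₃ = 0.18 − 0.2·0.36 = 0.108
f(0.108) = 0.011664

0.011664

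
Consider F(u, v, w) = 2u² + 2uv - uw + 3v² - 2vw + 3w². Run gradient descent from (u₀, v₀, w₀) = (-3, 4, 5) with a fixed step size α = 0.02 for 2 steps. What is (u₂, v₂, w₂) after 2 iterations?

(-2.658, 3.672, 4.0572)

∇F = (4u + 2v - w, 2u + 6v - 2w, -u - 2v + 6w)
Step 1: at (-3, 4, 5), ∇F = (-9, 8, 25) → (-3, 4, 5) − 0.02·(-9, 8, 25) = (-2.82, 3.84, 4.5)
Step 2: at (-2.82, 3.84, 4.5), ∇F = (-8.1, 8.4, 22.14) → (-2.82, 3.84, 4.5) − 0.02·(-8.1, 8.4, 22.14) = (-2.658, 3.672, 4.0572)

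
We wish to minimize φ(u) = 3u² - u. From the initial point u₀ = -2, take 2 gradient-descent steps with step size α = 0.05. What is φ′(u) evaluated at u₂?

φ′(u) = 6u - 1
u₁ = -2 − 0.05·(-13) = -1.35
u₂ = -1.35 − 0.05·(-9.1) = -0.895
φ′(u) at (-0.895) = -6.37

-6.37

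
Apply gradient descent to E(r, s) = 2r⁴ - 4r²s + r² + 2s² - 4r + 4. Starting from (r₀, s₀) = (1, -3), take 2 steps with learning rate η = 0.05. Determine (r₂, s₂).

(0.24, -1.71)

∇E = (8r³ - 8rs + 2r - 4, -4r² + 4s)
(r₁, s₁) = (1, -3) − 0.05·(30, -16) = (-0.5, -2.2)
(r₂, s₂) = (-0.5, -2.2) − 0.05·(-14.8, -9.8) = (0.24, -1.71)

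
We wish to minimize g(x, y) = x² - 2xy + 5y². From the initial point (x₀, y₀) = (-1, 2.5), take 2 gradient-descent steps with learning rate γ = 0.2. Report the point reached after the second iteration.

∇g = (2x - 2y, -2x + 10y)
(x₁, y₁) = (-1, 2.5) − 0.2·(-7, 27) = (0.4, -2.9)
(x₂, y₂) = (0.4, -2.9) − 0.2·(6.6, -29.8) = (-0.92, 3.06)

(-0.92, 3.06)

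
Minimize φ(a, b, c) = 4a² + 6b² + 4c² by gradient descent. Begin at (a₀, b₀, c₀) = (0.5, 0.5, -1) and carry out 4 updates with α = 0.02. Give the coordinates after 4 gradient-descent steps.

∇φ = (8a, 12b, 8c)
(a₁, b₁, c₁) = (0.5, 0.5, -1) − 0.02·(4, 6, -8) = (0.42, 0.38, -0.84)
(a₂, b₂, c₂) = (0.42, 0.38, -0.84) − 0.02·(3.36, 4.56, -6.72) = (0.3528, 0.2888, -0.7056)
(a₃, b₃, c₃) = (0.3528, 0.2888, -0.7056) − 0.02·(2.8224, 3.4656, -5.6448) = (0.296352, 0.219488, -0.592704)
(a₄, b₄, c₄) = (0.296352, 0.219488, -0.592704) − 0.02·(2.370816, 2.633856, -4.741632) = (0.24893568, 0.16681088, -0.49787136)

(0.24893568, 0.16681088, -0.49787136)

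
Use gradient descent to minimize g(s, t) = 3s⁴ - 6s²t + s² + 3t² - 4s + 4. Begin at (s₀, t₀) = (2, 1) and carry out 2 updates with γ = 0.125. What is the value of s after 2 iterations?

475.625

∇g = (12s³ - 12st + 2s - 4, -6s² + 6t)
(s₁, t₁) = (2, 1) − 0.125·(72, -18) = (-7, 3.25)
(s₂, t₂) = (-7, 3.25) − 0.125·(-3861, -274.5) = (475.625, 37.5625)
s = 475.625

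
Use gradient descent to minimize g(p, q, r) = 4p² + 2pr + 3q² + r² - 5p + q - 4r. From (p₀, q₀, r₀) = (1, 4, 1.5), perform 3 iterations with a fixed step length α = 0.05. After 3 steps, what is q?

∇g = (8p + 2r - 5, 6q + 1, 2p + 2r - 4)
Step 1: at (1, 4, 1.5), ∇g = (6, 25, 1) → (1, 4, 1.5) − 0.05·(6, 25, 1) = (0.7, 2.75, 1.45)
Step 2: at (0.7, 2.75, 1.45), ∇g = (3.5, 17.5, 0.3) → (0.7, 2.75, 1.45) − 0.05·(3.5, 17.5, 0.3) = (0.525, 1.875, 1.435)
Step 3: at (0.525, 1.875, 1.435), ∇g = (2.07, 12.25, -0.08) → (0.525, 1.875, 1.435) − 0.05·(2.07, 12.25, -0.08) = (0.4215, 1.2625, 1.439)
q = 1.2625

1.2625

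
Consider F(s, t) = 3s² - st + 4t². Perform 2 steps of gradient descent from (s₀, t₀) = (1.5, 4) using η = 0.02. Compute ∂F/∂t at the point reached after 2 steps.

21.705

∇F = (6s - t, -s + 8t)
(s₁, t₁) = (1.5, 4) − 0.02·(5, 30.5) = (1.4, 3.39)
(s₂, t₂) = (1.4, 3.39) − 0.02·(5.01, 25.72) = (1.2998, 2.8756)
∂F/∂t at (1.2998, 2.8756) = 21.705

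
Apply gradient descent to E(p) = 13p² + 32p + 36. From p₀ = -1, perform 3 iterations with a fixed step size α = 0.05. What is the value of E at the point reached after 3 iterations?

E′(p) = 26p + 32
p₁ = -1 − 0.05·6 = -1.3
p₂ = -1.3 − 0.05·(-1.8) = -1.21
p₃ = -1.21 − 0.05·0.54 = -1.237
E(-1.237) = 16.308197

16.308197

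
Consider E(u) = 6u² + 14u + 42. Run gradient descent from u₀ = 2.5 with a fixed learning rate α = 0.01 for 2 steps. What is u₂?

E′(u) = 12u + 14
Step 1: E′(2.5) = 44; u₁ = 2.5 − 0.01·44 = 2.06
Step 2: E′(2.06) = 38.72; u₂ = 2.06 − 0.01·38.72 = 1.6728

1.6728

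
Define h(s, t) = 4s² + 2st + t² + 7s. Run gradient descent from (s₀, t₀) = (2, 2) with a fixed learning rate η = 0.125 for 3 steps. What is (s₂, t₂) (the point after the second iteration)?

∇h = (8s + 2t + 7, 2s + 2t)
(s₁, t₁) = (2, 2) − 0.125·(27, 8) = (-1.375, 1)
(s₂, t₂) = (-1.375, 1) − 0.125·(-2, -0.75) = (-1.125, 1.09375)

(-1.125, 1.09375)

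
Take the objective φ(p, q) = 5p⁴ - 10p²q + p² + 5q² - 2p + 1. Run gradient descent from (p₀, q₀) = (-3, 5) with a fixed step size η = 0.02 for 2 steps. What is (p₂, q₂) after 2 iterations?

(3.4569856, 5.40832)

∇φ = (20p³ - 20pq + 2p - 2, -10p² + 10q)
Step 1: at (-3, 5), ∇φ = (-248, -40) → (-3, 5) − 0.02·(-248, -40) = (1.96, 5.8)
Step 2: at (1.96, 5.8), ∇φ = (-74.84928, 19.584) → (1.96, 5.8) − 0.02·(-74.84928, 19.584) = (3.4569856, 5.40832)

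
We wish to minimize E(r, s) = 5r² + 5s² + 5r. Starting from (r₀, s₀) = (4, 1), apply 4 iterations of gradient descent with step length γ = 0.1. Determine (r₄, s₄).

∇E = (10r + 5, 10s)
Step 1: at (4, 1), ∇E = (45, 10) → (4, 1) − 0.1·(45, 10) = (-0.5, 0)
Step 2: at (-0.5, 0), ∇E = (0, 0) → (-0.5, 0) − 0.1·(0, 0) = (-0.5, 0)
Step 3: at (-0.5, 0), ∇E = (0, 0) → (-0.5, 0) − 0.1·(0, 0) = (-0.5, 0)
Step 4: at (-0.5, 0), ∇E = (0, 0) → (-0.5, 0) − 0.1·(0, 0) = (-0.5, 0)

(-0.5, 0)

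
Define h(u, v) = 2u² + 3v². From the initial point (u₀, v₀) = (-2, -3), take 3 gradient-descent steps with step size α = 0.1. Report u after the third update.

∇h = (4u, 6v)
(u₁, v₁) = (-2, -3) − 0.1·(-8, -18) = (-1.2, -1.2)
(u₂, v₂) = (-1.2, -1.2) − 0.1·(-4.8, -7.2) = (-0.72, -0.48)
(u₃, v₃) = (-0.72, -0.48) − 0.1·(-2.88, -2.88) = (-0.432, -0.192)
u = -0.432

-0.432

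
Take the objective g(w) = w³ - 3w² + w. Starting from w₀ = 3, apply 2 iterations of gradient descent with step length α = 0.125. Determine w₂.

1.7890625

g′(w) = 3w² - 6w + 1
w₁ = 3 − 0.125·10 = 1.75
w₂ = 1.75 − 0.125·(-0.3125) = 1.7890625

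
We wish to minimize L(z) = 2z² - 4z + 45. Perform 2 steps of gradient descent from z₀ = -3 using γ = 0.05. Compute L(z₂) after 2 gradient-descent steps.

56.1072

L′(z) = 4z - 4
z₁ = -3 − 0.05·(-16) = -2.2
z₂ = -2.2 − 0.05·(-12.8) = -1.56
L(-1.56) = 56.1072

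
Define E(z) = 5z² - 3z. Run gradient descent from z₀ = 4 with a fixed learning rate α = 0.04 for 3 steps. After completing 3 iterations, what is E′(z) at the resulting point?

7.992

E′(z) = 10z - 3
Step 1: E′(4) = 37; z₁ = 4 − 0.04·37 = 2.52
Step 2: E′(2.52) = 22.2; z₂ = 2.52 − 0.04·22.2 = 1.632
Step 3: E′(1.632) = 13.32; z₃ = 1.632 − 0.04·13.32 = 1.0992
E′(z) at (1.0992) = 7.992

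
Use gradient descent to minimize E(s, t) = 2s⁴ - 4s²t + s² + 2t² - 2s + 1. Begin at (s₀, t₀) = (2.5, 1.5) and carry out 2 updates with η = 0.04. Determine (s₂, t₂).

(-1.33709184, 2.221024)

∇E = (8s³ - 8st + 2s - 2, -4s² + 4t)
Step 1: at (2.5, 1.5), ∇E = (98, -19) → (2.5, 1.5) − 0.04·(98, -19) = (-1.42, 2.26)
Step 2: at (-1.42, 2.26), ∇E = (-2.072704, 0.9744) → (-1.42, 2.26) − 0.04·(-2.072704, 0.9744) = (-1.33709184, 2.221024)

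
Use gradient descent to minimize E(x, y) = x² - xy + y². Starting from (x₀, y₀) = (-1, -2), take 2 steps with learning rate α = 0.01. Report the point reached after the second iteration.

∇E = (2x - y, -x + 2y)
(x₁, y₁) = (-1, -2) − 0.01·(0, -3) = (-1, -1.97)
(x₂, y₂) = (-1, -1.97) − 0.01·(-0.03, -2.94) = (-0.9997, -1.9406)

(-0.9997, -1.9406)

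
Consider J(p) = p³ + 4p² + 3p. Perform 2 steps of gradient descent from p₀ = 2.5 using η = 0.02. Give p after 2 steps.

J′(p) = 3p² + 8p + 3
Step 1: J′(2.5) = 41.75; p₁ = 2.5 − 0.02·41.75 = 1.665
Step 2: J′(1.665) = 24.636675; p₂ = 1.665 − 0.02·24.636675 = 1.1722665

1.1722665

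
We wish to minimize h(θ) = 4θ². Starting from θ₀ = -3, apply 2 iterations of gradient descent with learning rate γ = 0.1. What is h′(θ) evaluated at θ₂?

h′(θ) = 8θ
θ₁ = -3 − 0.1·(-24) = -0.6
θ₂ = -0.6 − 0.1·(-4.8) = -0.12
h′(θ) at (-0.12) = -0.96

-0.96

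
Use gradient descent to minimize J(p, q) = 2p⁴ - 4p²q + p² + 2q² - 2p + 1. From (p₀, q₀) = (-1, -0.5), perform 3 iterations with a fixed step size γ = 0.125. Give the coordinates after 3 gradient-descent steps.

(0.578125, 0.34375)

∇J = (8p³ - 8pq + 2p - 2, -4p² + 4q)
Step 1: at (-1, -0.5), ∇J = (-16, -6) → (-1, -0.5) − 0.125·(-16, -6) = (1, 0.25)
Step 2: at (1, 0.25), ∇J = (6, -3) → (1, 0.25) − 0.125·(6, -3) = (0.25, 0.625)
Step 3: at (0.25, 0.625), ∇J = (-2.625, 2.25) → (0.25, 0.625) − 0.125·(-2.625, 2.25) = (0.578125, 0.34375)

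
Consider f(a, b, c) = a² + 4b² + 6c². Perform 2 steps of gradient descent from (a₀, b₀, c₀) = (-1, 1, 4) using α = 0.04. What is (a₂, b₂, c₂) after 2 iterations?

(-0.8464, 0.4624, 1.0816)

∇f = (2a, 8b, 12c)
Step 1: at (-1, 1, 4), ∇f = (-2, 8, 48) → (-1, 1, 4) − 0.04·(-2, 8, 48) = (-0.92, 0.68, 2.08)
Step 2: at (-0.92, 0.68, 2.08), ∇f = (-1.84, 5.44, 24.96) → (-0.92, 0.68, 2.08) − 0.04·(-1.84, 5.44, 24.96) = (-0.8464, 0.4624, 1.0816)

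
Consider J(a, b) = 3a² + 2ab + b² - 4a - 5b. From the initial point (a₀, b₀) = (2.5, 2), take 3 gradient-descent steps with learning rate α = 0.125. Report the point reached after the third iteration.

(0.171875, 1.75)

∇J = (6a + 2b - 4, 2a + 2b - 5)
Step 1: at (2.5, 2), ∇J = (15, 4) → (2.5, 2) − 0.125·(15, 4) = (0.625, 1.5)
Step 2: at (0.625, 1.5), ∇J = (2.75, -0.75) → (0.625, 1.5) − 0.125·(2.75, -0.75) = (0.28125, 1.59375)
Step 3: at (0.28125, 1.59375), ∇J = (0.875, -1.25) → (0.28125, 1.59375) − 0.125·(0.875, -1.25) = (0.171875, 1.75)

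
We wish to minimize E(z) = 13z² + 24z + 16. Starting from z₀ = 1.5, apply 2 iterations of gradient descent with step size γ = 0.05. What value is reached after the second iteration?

-0.705

E′(z) = 26z + 24
Step 1: E′(1.5) = 63; z₁ = 1.5 − 0.05·63 = -1.65
Step 2: E′(-1.65) = -18.9; z₂ = -1.65 − 0.05·(-18.9) = -0.705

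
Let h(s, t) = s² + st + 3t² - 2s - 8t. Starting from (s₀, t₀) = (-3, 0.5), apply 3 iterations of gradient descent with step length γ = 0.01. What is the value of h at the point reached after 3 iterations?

∇h = (2s + t - 2, s + 6t - 8)
Step 1: at (-3, 0.5), ∇h = (-7.5, -8) → (-3, 0.5) − 0.01·(-7.5, -8) = (-2.925, 0.58)
Step 2: at (-2.925, 0.58), ∇h = (-7.27, -7.445) → (-2.925, 0.58) − 0.01·(-7.27, -7.445) = (-2.8523, 0.65445)
Step 3: at (-2.8523, 0.65445), ∇h = (-7.05015, -6.9256) → (-2.8523, 0.65445) − 0.01·(-7.05015, -6.9256) = (-2.7817985, 0.723706)
h(-2.7817985, 0.723706) = 7.07039875266925

7.07039875266925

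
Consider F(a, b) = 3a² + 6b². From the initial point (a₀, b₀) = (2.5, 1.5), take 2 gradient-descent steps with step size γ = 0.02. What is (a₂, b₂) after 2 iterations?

(1.936, 0.8664)

∇F = (6a, 12b)
(a₁, b₁) = (2.5, 1.5) − 0.02·(15, 18) = (2.2, 1.14)
(a₂, b₂) = (2.2, 1.14) − 0.02·(13.2, 13.68) = (1.936, 0.8664)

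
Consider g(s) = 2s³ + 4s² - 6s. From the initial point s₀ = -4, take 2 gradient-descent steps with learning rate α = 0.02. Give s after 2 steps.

g′(s) = 6s² + 8s - 6
s₁ = -4 − 0.02·58 = -5.16
s₂ = -5.16 − 0.02·112.4736 = -7.409472

-7.409472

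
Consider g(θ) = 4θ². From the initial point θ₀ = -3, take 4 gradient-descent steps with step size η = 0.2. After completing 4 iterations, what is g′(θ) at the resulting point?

g′(θ) = 8θ
Step 1: g′(-3) = -24; θ₁ = -3 − 0.2·(-24) = 1.8
Step 2: g′(1.8) = 14.4; θ₂ = 1.8 − 0.2·14.4 = -1.08
Step 3: g′(-1.08) = -8.64; θ₃ = -1.08 − 0.2·(-8.64) = 0.648
Step 4: g′(0.648) = 5.184; θ₄ = 0.648 − 0.2·5.184 = -0.3888
g′(θ) at (-0.3888) = -3.1104

-3.1104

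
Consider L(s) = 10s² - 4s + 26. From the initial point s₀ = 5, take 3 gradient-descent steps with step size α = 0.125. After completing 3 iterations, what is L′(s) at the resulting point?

-324

L′(s) = 20s - 4
s₁ = 5 − 0.125·96 = -7
s₂ = -7 − 0.125·(-144) = 11
s₃ = 11 − 0.125·216 = -16
L′(s) at (-16) = -324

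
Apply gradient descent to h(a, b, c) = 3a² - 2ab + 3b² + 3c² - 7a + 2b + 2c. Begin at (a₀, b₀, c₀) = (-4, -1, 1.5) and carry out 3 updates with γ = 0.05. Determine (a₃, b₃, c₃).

∇h = (6a - 2b - 7, -2a + 6b + 2, 6c + 2)
(a₁, b₁, c₁) = (-4, -1, 1.5) − 0.05·(-29, 4, 11) = (-2.55, -1.2, 0.95)
(a₂, b₂, c₂) = (-2.55, -1.2, 0.95) − 0.05·(-19.9, -0.1, 7.7) = (-1.555, -1.195, 0.565)
(a₃, b₃, c₃) = (-1.555, -1.195, 0.565) − 0.05·(-13.94, -2.06, 5.39) = (-0.858, -1.092, 0.2955)

(-0.858, -1.092, 0.2955)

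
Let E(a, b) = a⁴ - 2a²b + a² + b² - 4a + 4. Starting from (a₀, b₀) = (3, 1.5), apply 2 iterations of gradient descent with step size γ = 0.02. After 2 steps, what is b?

1.781824

∇E = (4a³ - 4ab + 2a - 4, -2a² + 2b)
(a₁, b₁) = (3, 1.5) − 0.02·(92, -15) = (1.16, 1.8)
(a₂, b₂) = (1.16, 1.8) − 0.02·(-3.788416, 0.9088) = (1.23576832, 1.781824)
b = 1.781824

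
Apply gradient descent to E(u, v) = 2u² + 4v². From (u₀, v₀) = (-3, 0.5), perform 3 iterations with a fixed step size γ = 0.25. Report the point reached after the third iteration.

∇E = (4u, 8v)
(u₁, v₁) = (-3, 0.5) − 0.25·(-12, 4) = (0, -0.5)
(u₂, v₂) = (0, -0.5) − 0.25·(0, -4) = (0, 0.5)
(u₃, v₃) = (0, 0.5) − 0.25·(0, 4) = (0, -0.5)

(0, -0.5)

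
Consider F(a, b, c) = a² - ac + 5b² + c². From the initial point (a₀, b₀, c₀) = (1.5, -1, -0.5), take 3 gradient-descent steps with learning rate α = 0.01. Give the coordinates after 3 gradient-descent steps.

∇F = (2a - c, 10b, -a + 2c)
(a₁, b₁, c₁) = (1.5, -1, -0.5) − 0.01·(3.5, -10, -2.5) = (1.465, -0.9, -0.475)
(a₂, b₂, c₂) = (1.465, -0.9, -0.475) − 0.01·(3.405, -9, -2.415) = (1.43095, -0.81, -0.45085)
(a₃, b₃, c₃) = (1.43095, -0.81, -0.45085) − 0.01·(3.31275, -8.1, -2.33265) = (1.3978225, -0.729, -0.4275235)

(1.3978225, -0.729, -0.4275235)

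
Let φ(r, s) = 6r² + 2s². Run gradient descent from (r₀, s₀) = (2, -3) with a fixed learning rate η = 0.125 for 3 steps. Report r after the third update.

∇φ = (12r, 4s)
Step 1: at (2, -3), ∇φ = (24, -12) → (2, -3) − 0.125·(24, -12) = (-1, -1.5)
Step 2: at (-1, -1.5), ∇φ = (-12, -6) → (-1, -1.5) − 0.125·(-12, -6) = (0.5, -0.75)
Step 3: at (0.5, -0.75), ∇φ = (6, -3) → (0.5, -0.75) − 0.125·(6, -3) = (-0.25, -0.375)
r = -0.25

-0.25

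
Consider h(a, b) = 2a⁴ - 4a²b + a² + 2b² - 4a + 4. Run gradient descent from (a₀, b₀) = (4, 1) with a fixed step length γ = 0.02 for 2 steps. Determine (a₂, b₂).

(21.94790912, 4.604992)

∇h = (8a³ - 8ab + 2a - 4, -4a² + 4b)
(a₁, b₁) = (4, 1) − 0.02·(484, -60) = (-5.68, 2.2)
(a₂, b₂) = (-5.68, 2.2) − 0.02·(-1381.395456, -120.2496) = (21.94790912, 4.604992)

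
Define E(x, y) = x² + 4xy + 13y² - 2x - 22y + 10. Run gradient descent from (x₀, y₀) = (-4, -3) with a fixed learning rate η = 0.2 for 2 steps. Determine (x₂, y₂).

(-15.52, -80.76)

∇E = (2x + 4y - 2, 4x + 26y - 22)
Step 1: at (-4, -3), ∇E = (-22, -116) → (-4, -3) − 0.2·(-22, -116) = (0.4, 20.2)
Step 2: at (0.4, 20.2), ∇E = (79.6, 504.8) → (0.4, 20.2) − 0.2·(79.6, 504.8) = (-15.52, -80.76)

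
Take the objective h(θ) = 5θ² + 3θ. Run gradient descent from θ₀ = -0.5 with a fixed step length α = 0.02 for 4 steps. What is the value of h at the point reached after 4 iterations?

-0.416445568

h′(θ) = 10θ + 3
Step 1: h′(-0.5) = -2; θ₁ = -0.5 − 0.02·(-2) = -0.46
Step 2: h′(-0.46) = -1.6; θ₂ = -0.46 − 0.02·(-1.6) = -0.428
Step 3: h′(-0.428) = -1.28; θ₃ = -0.428 − 0.02·(-1.28) = -0.4024
Step 4: h′(-0.4024) = -1.024; θ₄ = -0.4024 − 0.02·(-1.024) = -0.38192
h(-0.38192) = -0.416445568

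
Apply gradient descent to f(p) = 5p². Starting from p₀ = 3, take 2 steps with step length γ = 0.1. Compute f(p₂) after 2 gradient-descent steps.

f′(p) = 10p
p₁ = 3 − 0.1·30 = 0
p₂ = 0 − 0.1·0 = 0
f(0) = 0

0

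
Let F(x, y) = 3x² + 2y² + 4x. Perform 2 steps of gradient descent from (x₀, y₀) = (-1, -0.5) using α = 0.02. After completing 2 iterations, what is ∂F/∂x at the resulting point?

-1.5488

∇F = (6x + 4, 4y)
(x₁, y₁) = (-1, -0.5) − 0.02·(-2, -2) = (-0.96, -0.46)
(x₂, y₂) = (-0.96, -0.46) − 0.02·(-1.76, -1.84) = (-0.9248, -0.4232)
∂F/∂x at (-0.9248, -0.4232) = -1.5488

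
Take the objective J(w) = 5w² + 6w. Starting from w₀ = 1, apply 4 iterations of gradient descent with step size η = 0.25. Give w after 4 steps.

7.5

J′(w) = 10w + 6
w₁ = 1 − 0.25·16 = -3
w₂ = -3 − 0.25·(-24) = 3
w₃ = 3 − 0.25·36 = -6
w₄ = -6 − 0.25·(-54) = 7.5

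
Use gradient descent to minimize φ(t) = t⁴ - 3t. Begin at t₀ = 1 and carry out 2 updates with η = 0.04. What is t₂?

φ′(t) = 4t³ - 3
Step 1: φ′(1) = 1; t₁ = 1 − 0.04·1 = 0.96
Step 2: φ′(0.96) = 0.538944; t₂ = 0.96 − 0.04·0.538944 = 0.93844224

0.93844224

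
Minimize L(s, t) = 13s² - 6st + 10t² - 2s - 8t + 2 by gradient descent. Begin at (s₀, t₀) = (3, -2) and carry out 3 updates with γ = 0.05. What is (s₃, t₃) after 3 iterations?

(-0.179, 0.673)

∇L = (26s - 6t - 2, -6s + 20t - 8)
(s₁, t₁) = (3, -2) − 0.05·(88, -66) = (-1.4, 1.3)
(s₂, t₂) = (-1.4, 1.3) − 0.05·(-46.2, 26.4) = (0.91, -0.02)
(s₃, t₃) = (0.91, -0.02) − 0.05·(21.78, -13.86) = (-0.179, 0.673)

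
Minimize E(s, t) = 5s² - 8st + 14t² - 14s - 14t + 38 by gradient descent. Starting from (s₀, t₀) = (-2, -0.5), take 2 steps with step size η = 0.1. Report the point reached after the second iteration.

∇E = (10s - 8t - 14, -8s + 28t - 14)
(s₁, t₁) = (-2, -0.5) − 0.1·(-30, -12) = (1, 0.7)
(s₂, t₂) = (1, 0.7) − 0.1·(-9.6, -2.4) = (1.96, 0.94)

(1.96, 0.94)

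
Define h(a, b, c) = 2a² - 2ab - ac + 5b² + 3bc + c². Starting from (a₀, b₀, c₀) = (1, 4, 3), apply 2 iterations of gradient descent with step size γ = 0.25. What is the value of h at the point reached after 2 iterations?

∇h = (4a - 2b - c, -2a + 10b + 3c, -a + 3b + 2c)
Step 1: at (1, 4, 3), ∇h = (-7, 47, 17) → (1, 4, 3) − 0.25·(-7, 47, 17) = (2.75, -7.75, -1.25)
Step 2: at (2.75, -7.75, -1.25), ∇h = (27.75, -86.75, -28.5) → (2.75, -7.75, -1.25) − 0.25·(27.75, -86.75, -28.5) = (-4.1875, 13.9375, 5.875)
h(-4.1875, 13.9375, 5.875) = 1427.83203125

1427.83203125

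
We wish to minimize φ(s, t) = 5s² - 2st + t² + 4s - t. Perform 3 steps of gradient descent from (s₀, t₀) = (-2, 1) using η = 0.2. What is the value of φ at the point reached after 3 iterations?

27.797248

∇φ = (10s - 2t + 4, -2s + 2t - 1)
(s₁, t₁) = (-2, 1) − 0.2·(-18, 5) = (1.6, 0)
(s₂, t₂) = (1.6, 0) − 0.2·(20, -4.2) = (-2.4, 0.84)
(s₃, t₃) = (-2.4, 0.84) − 0.2·(-21.68, 5.48) = (1.936, -0.256)
φ(1.936, -0.256) = 27.797248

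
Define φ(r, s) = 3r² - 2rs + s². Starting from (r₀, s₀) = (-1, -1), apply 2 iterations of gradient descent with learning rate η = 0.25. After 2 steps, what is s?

-0.5

∇φ = (6r - 2s, -2r + 2s)
Step 1: at (-1, -1), ∇φ = (-4, 0) → (-1, -1) − 0.25·(-4, 0) = (0, -1)
Step 2: at (0, -1), ∇φ = (2, -2) → (0, -1) − 0.25·(2, -2) = (-0.5, -0.5)
s = -0.5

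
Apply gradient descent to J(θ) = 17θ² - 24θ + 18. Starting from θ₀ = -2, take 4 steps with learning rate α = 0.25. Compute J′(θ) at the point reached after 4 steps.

J′(θ) = 34θ - 24
Step 1: J′(-2) = -92; θ₁ = -2 − 0.25·(-92) = 21
Step 2: J′(21) = 690; θ₂ = 21 − 0.25·690 = -151.5
Step 3: J′(-151.5) = -5175; θ₃ = -151.5 − 0.25·(-5175) = 1142.25
Step 4: J′(1142.25) = 38812.5; θ₄ = 1142.25 − 0.25·38812.5 = -8560.875
J′(θ) at (-8560.875) = -291093.75

-291093.75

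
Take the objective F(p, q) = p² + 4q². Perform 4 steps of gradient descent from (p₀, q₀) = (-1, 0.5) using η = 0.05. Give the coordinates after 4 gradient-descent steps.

(-0.6561, 0.0648)

∇F = (2p, 8q)
(p₁, q₁) = (-1, 0.5) − 0.05·(-2, 4) = (-0.9, 0.3)
(p₂, q₂) = (-0.9, 0.3) − 0.05·(-1.8, 2.4) = (-0.81, 0.18)
(p₃, q₃) = (-0.81, 0.18) − 0.05·(-1.62, 1.44) = (-0.729, 0.108)
(p₄, q₄) = (-0.729, 0.108) − 0.05·(-1.458, 0.864) = (-0.6561, 0.0648)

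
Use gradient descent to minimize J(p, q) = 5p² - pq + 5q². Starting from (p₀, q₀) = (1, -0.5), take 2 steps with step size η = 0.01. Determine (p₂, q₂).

∇J = (10p - q, -p + 10q)
(p₁, q₁) = (1, -0.5) − 0.01·(10.5, -6) = (0.895, -0.44)
(p₂, q₂) = (0.895, -0.44) − 0.01·(9.39, -5.295) = (0.8011, -0.38705)

(0.8011, -0.38705)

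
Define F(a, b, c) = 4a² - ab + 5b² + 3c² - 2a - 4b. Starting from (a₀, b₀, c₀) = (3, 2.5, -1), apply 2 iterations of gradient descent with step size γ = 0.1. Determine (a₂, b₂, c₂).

∇F = (8a - b - 2, -a + 10b - 4, 6c)
Step 1: at (3, 2.5, -1), ∇F = (19.5, 18, -6) → (3, 2.5, -1) − 0.1·(19.5, 18, -6) = (1.05, 0.7, -0.4)
Step 2: at (1.05, 0.7, -0.4), ∇F = (5.7, 1.95, -2.4) → (1.05, 0.7, -0.4) − 0.1·(5.7, 1.95, -2.4) = (0.48, 0.505, -0.16)

(0.48, 0.505, -0.16)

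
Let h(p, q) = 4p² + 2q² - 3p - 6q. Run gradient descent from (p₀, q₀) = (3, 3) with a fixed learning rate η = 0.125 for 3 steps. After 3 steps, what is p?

0.375

∇h = (8p - 3, 4q - 6)
(p₁, q₁) = (3, 3) − 0.125·(21, 6) = (0.375, 2.25)
(p₂, q₂) = (0.375, 2.25) − 0.125·(0, 3) = (0.375, 1.875)
(p₃, q₃) = (0.375, 1.875) − 0.125·(0, 1.5) = (0.375, 1.6875)
p = 0.375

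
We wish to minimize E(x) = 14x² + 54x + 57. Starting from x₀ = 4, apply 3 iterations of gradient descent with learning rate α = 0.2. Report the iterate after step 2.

E′(x) = 28x + 54
x₁ = 4 − 0.2·166 = -29.2
x₂ = -29.2 − 0.2·(-763.6) = 123.52

123.52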